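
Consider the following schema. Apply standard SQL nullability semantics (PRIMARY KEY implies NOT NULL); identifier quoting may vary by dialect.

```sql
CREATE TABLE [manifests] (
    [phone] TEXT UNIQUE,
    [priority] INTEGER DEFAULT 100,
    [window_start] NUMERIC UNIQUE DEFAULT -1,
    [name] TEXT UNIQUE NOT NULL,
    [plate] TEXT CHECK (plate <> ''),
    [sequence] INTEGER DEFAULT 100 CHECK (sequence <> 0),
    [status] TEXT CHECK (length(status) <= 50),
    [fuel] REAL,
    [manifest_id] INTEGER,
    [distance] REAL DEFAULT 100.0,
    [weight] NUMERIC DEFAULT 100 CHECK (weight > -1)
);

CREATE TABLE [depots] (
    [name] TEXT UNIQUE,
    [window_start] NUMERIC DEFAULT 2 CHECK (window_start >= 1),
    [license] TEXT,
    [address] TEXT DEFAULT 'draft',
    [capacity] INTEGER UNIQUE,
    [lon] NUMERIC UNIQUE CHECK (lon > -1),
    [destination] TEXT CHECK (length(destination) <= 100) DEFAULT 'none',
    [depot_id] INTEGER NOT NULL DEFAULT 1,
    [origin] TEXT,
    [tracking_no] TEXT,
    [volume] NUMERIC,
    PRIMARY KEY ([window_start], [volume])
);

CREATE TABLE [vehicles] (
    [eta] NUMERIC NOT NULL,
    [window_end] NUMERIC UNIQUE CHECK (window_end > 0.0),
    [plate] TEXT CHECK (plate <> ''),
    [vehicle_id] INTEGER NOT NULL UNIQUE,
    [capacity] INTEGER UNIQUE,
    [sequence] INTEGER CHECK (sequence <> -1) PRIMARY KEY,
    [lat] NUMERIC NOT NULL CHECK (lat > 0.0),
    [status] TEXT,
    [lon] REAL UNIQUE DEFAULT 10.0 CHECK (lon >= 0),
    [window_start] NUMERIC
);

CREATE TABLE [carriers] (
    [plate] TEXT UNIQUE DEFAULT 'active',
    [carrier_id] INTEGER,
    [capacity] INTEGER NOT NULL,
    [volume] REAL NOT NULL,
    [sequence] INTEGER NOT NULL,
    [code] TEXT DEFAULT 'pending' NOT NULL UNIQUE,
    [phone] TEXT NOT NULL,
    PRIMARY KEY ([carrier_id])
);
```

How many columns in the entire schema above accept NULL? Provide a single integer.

manifests: 10 nullable (phone, priority, window_start, plate, sequence, status, fuel, manifest_id, distance, weight — PK none and explicit NOT NULL columns excluded).
depots: 8 nullable (name, license, address, capacity, lon, destination, origin, tracking_no — PK (window_start, volume) and explicit NOT NULL columns excluded).
vehicles: 6 nullable (window_end, plate, capacity, status, lon, window_start — PK (sequence) and explicit NOT NULL columns excluded).
carriers: 1 nullable (plate — PK (carrier_id) and explicit NOT NULL columns excluded).
Total: 10 + 8 + 6 + 1 = 25.

25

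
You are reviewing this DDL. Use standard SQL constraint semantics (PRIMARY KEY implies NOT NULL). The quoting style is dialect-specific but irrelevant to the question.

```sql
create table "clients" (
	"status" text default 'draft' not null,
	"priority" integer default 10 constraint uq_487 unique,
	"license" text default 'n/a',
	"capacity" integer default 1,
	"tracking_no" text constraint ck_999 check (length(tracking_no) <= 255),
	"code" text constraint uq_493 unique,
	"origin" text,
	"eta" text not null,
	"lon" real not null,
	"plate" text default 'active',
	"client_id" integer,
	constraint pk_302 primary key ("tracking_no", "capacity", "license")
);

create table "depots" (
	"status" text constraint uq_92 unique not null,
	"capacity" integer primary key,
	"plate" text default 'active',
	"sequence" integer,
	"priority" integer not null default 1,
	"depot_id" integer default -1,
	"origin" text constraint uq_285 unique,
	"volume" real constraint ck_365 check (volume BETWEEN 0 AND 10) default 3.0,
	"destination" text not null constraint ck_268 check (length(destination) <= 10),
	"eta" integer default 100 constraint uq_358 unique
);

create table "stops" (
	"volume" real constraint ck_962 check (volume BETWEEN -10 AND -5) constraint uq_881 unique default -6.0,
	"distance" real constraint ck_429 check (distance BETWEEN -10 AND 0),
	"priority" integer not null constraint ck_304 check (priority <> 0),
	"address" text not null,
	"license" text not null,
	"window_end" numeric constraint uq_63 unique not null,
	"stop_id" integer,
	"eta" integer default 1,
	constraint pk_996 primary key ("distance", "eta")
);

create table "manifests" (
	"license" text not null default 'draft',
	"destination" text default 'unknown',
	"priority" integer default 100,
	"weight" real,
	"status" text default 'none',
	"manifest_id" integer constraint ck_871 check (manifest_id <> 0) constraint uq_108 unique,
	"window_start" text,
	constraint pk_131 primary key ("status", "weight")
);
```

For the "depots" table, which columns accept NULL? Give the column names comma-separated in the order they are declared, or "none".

- status: declared NOT NULL → not nullable.
- capacity: part of the PRIMARY KEY, which implies NOT NULL → not nullable.
- plate: DEFAULT only fills an omitted column; an explicit NULL is still allowed → nullable.
- sequence: no NOT NULL constraint applies → nullable.
- priority: declared NOT NULL → not nullable.
- depot_id: DEFAULT only fills an omitted column; an explicit NULL is still allowed → nullable.
- origin: UNIQUE does not imply NOT NULL → nullable.
- volume: CHECK does not forbid NULL (a CHECK constraint passes when its expression is NULL) → nullable.
- destination: declared NOT NULL → not nullable.
- eta: UNIQUE does not imply NOT NULL → nullable.

plate, sequence, depot_id, origin, volume, eta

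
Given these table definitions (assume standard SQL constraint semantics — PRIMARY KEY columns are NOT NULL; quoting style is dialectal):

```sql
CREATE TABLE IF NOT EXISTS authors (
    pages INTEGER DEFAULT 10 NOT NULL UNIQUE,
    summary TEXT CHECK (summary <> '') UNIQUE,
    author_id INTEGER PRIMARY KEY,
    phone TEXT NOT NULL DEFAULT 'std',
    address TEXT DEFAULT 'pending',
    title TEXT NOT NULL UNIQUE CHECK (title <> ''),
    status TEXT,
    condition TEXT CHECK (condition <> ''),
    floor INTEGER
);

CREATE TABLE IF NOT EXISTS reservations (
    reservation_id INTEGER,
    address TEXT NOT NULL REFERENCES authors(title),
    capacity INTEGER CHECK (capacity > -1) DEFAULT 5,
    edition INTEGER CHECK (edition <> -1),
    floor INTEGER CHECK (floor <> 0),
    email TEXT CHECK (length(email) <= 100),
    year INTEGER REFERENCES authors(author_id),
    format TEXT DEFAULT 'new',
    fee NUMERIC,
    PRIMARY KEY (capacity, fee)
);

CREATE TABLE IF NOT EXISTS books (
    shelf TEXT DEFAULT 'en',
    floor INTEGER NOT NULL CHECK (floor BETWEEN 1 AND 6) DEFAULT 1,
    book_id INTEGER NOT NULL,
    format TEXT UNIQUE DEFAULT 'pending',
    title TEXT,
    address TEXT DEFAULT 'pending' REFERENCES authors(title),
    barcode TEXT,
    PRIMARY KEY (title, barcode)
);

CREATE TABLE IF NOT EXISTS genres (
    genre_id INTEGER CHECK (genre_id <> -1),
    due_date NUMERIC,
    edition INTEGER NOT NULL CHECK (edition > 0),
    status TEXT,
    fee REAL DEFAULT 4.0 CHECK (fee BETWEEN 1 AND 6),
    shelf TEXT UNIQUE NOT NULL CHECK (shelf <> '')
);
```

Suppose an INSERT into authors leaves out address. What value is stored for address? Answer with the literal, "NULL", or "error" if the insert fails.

'pending'

address has an explicit DEFAULT 'pending'.
When the column is omitted from an INSERT, that default is used.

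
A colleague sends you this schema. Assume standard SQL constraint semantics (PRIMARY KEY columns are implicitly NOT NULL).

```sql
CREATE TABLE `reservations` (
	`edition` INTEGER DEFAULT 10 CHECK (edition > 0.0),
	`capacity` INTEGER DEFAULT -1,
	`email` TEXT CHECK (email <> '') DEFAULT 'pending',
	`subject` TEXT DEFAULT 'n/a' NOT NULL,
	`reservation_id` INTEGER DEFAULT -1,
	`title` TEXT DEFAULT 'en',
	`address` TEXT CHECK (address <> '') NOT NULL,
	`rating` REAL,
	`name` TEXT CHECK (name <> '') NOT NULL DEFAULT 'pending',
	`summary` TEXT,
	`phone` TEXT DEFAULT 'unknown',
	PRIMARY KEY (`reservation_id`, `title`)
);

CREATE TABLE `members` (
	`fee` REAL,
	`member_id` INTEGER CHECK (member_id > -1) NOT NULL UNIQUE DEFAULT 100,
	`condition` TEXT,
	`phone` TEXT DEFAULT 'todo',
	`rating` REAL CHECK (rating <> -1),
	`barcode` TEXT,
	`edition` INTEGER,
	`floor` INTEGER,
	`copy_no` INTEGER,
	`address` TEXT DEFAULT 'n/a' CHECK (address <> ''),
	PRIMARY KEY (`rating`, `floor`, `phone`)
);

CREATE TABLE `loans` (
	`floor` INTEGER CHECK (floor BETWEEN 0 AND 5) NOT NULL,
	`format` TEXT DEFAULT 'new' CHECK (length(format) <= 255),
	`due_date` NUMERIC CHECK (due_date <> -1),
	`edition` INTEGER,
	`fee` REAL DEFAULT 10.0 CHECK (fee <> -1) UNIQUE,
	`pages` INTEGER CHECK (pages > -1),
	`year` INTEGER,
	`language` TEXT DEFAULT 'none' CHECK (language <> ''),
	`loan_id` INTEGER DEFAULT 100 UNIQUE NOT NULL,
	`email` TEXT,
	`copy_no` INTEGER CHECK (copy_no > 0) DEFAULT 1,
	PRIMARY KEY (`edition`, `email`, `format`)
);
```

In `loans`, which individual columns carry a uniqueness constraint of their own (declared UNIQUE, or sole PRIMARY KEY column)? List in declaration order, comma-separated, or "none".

- floor: no UNIQUE or single-column PK constraint.
- format: part of a composite PRIMARY KEY — only the tuple is unique, not this column on its own.
- due_date: no UNIQUE or single-column PK constraint.
- edition: part of a composite PRIMARY KEY — only the tuple is unique, not this column on its own.
- fee: declared UNIQUE → unique.
- pages: no UNIQUE or single-column PK constraint.
- year: no UNIQUE or single-column PK constraint.
- language: no UNIQUE or single-column PK constraint.
- loan_id: declared UNIQUE → unique.
- email: part of a composite PRIMARY KEY — only the tuple is unique, not this column on its own.
- copy_no: no UNIQUE or single-column PK constraint.

fee, loan_id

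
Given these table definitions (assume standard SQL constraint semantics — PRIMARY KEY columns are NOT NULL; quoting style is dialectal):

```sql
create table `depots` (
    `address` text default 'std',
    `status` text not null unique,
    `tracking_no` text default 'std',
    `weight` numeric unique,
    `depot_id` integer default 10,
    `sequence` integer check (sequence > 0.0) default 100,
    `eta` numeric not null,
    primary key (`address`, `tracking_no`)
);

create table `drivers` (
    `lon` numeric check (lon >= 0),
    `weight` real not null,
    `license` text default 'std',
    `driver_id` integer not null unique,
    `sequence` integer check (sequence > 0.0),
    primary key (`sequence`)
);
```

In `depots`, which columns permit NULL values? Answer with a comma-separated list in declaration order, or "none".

weight, depot_id, sequence

- address: part of the PRIMARY KEY, which implies NOT NULL → not nullable.
- status: declared NOT NULL → not nullable.
- tracking_no: part of the PRIMARY KEY, which implies NOT NULL → not nullable.
- weight: UNIQUE does not imply NOT NULL → nullable.
- depot_id: DEFAULT only fills an omitted column; an explicit NULL is still allowed → nullable.
- sequence: CHECK does not forbid NULL (a CHECK constraint passes when its expression is NULL) → nullable.
- eta: declared NOT NULL → not nullable.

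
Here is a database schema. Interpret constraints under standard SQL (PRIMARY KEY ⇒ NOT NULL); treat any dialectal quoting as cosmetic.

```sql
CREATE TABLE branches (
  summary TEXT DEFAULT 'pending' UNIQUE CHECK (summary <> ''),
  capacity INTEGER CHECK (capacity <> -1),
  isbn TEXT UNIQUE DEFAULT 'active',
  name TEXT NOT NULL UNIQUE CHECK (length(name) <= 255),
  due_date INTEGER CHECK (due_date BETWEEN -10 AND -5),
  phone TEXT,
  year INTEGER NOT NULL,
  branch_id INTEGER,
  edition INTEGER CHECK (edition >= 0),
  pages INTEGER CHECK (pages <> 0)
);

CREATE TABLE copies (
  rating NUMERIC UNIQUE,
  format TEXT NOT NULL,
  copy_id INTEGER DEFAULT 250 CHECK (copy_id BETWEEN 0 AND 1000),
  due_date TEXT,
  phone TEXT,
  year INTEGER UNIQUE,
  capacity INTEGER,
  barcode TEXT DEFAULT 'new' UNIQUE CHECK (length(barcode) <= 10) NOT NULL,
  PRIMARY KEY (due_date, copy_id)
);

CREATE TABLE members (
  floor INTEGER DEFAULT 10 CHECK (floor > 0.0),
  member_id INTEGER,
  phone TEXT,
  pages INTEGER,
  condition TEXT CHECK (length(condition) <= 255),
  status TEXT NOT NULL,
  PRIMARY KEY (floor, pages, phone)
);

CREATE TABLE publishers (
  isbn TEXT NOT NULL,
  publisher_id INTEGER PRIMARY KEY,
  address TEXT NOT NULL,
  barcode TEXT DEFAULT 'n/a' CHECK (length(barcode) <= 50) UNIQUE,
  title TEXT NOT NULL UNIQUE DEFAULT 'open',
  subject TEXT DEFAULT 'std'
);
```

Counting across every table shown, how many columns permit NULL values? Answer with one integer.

branches: 8 nullable (summary, capacity, isbn, due_date, phone, branch_id, edition, pages — PK none and explicit NOT NULL columns excluded).
copies: 4 nullable (rating, phone, year, capacity — PK (due_date, copy_id) and explicit NOT NULL columns excluded).
members: 2 nullable (member_id, condition — PK (floor, pages, phone) and explicit NOT NULL columns excluded).
publishers: 2 nullable (barcode, subject — PK (publisher_id) and explicit NOT NULL columns excluded).
Total: 8 + 4 + 2 + 2 = 16.

16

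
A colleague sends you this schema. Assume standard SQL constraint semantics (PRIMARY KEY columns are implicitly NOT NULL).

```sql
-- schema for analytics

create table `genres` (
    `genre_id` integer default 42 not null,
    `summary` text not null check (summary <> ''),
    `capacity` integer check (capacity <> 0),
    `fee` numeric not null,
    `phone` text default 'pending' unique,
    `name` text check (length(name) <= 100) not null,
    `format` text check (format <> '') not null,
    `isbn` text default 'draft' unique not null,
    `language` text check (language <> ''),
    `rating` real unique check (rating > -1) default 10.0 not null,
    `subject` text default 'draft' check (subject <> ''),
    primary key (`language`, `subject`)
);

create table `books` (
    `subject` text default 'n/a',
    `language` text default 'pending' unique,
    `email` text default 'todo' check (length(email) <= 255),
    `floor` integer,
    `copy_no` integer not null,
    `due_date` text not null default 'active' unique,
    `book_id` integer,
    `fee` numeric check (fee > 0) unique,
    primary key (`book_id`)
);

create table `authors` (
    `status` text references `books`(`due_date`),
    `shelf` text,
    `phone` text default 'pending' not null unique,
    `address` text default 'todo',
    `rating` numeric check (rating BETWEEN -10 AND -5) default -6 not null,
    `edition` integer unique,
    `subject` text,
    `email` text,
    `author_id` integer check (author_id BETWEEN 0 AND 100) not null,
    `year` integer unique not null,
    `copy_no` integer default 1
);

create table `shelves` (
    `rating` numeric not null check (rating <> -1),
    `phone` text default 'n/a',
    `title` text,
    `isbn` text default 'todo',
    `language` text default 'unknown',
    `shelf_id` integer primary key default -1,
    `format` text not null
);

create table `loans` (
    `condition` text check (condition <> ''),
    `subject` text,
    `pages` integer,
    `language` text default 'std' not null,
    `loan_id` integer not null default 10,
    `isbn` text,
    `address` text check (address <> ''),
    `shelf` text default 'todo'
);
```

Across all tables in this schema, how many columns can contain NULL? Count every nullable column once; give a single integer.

genres: 2 nullable (capacity, phone — PK (language, subject) and explicit NOT NULL columns excluded).
books: 5 nullable (subject, language, email, floor, fee — PK (book_id) and explicit NOT NULL columns excluded).
authors: 7 nullable (status, shelf, address, edition, subject, email, copy_no — PK none and explicit NOT NULL columns excluded).
shelves: 4 nullable (phone, title, isbn, language — PK (shelf_id) and explicit NOT NULL columns excluded).
loans: 6 nullable (condition, subject, pages, isbn, address, shelf — PK none and explicit NOT NULL columns excluded).
Total: 2 + 5 + 7 + 4 + 6 = 24.

24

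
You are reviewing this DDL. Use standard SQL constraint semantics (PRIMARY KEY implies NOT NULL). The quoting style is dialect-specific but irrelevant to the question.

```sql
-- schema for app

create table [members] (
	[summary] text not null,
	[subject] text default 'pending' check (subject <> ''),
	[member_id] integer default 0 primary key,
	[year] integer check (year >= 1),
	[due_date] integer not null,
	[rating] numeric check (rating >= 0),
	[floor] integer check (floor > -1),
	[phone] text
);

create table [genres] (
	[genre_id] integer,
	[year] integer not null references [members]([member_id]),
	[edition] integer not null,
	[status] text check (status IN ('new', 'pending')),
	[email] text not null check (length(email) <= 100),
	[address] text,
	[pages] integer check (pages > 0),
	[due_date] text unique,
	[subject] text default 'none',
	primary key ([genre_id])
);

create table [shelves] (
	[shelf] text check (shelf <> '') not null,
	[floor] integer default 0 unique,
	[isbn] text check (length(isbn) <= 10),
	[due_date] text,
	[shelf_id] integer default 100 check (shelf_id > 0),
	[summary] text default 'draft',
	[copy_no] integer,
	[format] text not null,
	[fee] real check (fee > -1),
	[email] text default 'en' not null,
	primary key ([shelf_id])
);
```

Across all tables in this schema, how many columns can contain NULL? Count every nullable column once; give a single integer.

members: 5 nullable (subject, year, rating, floor, phone — PK (member_id) and explicit NOT NULL columns excluded).
genres: 5 nullable (status, address, pages, due_date, subject — PK (genre_id) and explicit NOT NULL columns excluded).
shelves: 6 nullable (floor, isbn, due_date, summary, copy_no, fee — PK (shelf_id) and explicit NOT NULL columns excluded).
Total: 5 + 5 + 6 = 16.

16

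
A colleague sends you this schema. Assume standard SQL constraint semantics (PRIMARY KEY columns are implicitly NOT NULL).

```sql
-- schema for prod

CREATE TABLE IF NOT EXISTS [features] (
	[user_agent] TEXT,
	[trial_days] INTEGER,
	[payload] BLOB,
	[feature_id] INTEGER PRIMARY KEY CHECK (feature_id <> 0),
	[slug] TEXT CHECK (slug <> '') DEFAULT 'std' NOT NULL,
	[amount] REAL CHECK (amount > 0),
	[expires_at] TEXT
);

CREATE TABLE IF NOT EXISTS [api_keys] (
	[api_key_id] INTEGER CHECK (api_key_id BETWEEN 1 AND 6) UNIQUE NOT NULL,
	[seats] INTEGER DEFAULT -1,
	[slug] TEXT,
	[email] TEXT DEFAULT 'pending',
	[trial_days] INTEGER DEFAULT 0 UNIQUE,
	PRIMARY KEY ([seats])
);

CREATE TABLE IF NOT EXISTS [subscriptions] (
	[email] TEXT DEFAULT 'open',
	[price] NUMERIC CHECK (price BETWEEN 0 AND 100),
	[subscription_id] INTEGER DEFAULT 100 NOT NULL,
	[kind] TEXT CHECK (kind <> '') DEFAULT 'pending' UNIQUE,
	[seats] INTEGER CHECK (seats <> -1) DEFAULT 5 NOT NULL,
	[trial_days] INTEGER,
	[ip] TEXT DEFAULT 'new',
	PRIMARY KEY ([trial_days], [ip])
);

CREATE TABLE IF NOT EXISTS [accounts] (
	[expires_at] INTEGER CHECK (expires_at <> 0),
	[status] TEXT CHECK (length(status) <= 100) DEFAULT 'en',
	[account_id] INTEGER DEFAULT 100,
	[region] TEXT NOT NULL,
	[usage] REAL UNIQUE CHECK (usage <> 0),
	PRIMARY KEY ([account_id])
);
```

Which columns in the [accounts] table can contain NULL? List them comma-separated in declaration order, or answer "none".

- expires_at: CHECK does not forbid NULL (a CHECK constraint passes when its expression is NULL) → nullable.
- status: CHECK does not forbid NULL (a CHECK constraint passes when its expression is NULL) → nullable.
- account_id: part of the PRIMARY KEY, which implies NOT NULL → not nullable.
- region: declared NOT NULL → not nullable.
- usage: CHECK does not forbid NULL (a CHECK constraint passes when its expression is NULL) → nullable.

expires_at, status, usage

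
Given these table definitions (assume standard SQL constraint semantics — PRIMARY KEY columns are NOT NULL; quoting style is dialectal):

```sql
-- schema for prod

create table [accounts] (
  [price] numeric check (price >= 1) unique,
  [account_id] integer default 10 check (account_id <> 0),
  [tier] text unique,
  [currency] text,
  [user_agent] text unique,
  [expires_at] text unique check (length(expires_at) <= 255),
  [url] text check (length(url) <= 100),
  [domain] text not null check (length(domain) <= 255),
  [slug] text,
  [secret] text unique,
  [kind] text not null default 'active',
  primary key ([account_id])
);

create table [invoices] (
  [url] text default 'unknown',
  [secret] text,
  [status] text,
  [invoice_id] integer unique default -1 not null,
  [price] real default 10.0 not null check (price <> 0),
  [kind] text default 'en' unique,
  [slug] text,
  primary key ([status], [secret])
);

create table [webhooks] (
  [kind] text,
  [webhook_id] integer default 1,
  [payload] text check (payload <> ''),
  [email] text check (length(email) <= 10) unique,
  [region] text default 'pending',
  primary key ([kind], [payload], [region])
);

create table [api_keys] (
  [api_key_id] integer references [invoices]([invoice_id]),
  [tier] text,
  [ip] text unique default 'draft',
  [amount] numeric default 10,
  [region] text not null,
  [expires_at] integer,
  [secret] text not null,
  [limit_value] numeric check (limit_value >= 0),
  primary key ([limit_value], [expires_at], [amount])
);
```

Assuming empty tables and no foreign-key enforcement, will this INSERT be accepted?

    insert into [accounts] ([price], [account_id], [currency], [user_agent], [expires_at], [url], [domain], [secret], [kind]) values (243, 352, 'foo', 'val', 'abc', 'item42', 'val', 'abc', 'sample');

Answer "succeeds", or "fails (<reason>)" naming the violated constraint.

succeeds

NOT NULL columns: account_id is supplied; domain is supplied; kind is supplied.
CHECK constraints: 243 satisfies (price >= 1); 352 satisfies (account_id <> 0); 'abc' satisfies (length(expires_at) <= 255); 'item42' satisfies (length(url) <= 100); 'val' satisfies (length(domain) <= 255).
No constraint is violated.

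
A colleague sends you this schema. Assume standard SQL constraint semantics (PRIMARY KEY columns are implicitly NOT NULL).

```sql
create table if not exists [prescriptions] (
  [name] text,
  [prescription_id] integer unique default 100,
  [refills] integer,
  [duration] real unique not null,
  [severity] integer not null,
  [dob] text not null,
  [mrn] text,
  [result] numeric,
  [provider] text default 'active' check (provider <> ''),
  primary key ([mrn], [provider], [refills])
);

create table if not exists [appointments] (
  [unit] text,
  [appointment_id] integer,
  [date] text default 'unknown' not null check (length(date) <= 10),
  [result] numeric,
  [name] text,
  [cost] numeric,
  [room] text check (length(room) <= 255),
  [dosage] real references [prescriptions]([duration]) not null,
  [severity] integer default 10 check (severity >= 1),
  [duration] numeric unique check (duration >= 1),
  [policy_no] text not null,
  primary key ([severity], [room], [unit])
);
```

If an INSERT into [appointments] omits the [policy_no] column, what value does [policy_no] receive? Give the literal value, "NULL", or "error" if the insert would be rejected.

policy_no has no DEFAULT clause.
Omitting it would insert NULL, but it is declared NOT NULL, so the INSERT fails.

error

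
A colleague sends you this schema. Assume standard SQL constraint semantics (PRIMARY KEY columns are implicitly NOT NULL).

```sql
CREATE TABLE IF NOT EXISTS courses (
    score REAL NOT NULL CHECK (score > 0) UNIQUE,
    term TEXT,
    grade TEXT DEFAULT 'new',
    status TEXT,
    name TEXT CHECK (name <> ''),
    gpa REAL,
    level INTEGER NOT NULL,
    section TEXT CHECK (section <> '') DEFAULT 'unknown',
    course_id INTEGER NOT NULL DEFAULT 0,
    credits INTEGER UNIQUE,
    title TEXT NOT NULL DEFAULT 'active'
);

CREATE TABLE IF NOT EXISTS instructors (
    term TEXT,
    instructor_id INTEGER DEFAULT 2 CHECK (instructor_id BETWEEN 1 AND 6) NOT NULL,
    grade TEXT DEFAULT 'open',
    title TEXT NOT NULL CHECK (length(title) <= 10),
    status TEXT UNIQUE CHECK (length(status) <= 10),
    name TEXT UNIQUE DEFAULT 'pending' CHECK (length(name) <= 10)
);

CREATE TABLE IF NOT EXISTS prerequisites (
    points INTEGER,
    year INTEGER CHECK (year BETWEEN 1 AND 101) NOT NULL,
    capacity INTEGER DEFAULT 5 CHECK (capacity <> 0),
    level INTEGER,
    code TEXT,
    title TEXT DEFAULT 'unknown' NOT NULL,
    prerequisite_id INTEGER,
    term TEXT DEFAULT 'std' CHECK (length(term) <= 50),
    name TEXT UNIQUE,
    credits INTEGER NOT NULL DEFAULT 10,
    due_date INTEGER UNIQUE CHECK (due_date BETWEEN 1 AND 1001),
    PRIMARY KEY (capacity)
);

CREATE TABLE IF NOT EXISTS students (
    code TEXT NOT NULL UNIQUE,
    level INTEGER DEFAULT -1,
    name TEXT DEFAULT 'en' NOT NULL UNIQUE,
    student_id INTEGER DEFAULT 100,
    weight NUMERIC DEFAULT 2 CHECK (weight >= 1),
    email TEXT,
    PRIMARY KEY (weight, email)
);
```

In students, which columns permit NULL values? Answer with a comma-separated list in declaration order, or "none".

level, student_id

- code: declared NOT NULL → not nullable.
- level: DEFAULT only fills an omitted column; an explicit NULL is still allowed → nullable.
- name: declared NOT NULL → not nullable.
- student_id: DEFAULT only fills an omitted column; an explicit NULL is still allowed → nullable.
- weight: part of the PRIMARY KEY, which implies NOT NULL → not nullable.
- email: part of the PRIMARY KEY, which implies NOT NULL → not nullable.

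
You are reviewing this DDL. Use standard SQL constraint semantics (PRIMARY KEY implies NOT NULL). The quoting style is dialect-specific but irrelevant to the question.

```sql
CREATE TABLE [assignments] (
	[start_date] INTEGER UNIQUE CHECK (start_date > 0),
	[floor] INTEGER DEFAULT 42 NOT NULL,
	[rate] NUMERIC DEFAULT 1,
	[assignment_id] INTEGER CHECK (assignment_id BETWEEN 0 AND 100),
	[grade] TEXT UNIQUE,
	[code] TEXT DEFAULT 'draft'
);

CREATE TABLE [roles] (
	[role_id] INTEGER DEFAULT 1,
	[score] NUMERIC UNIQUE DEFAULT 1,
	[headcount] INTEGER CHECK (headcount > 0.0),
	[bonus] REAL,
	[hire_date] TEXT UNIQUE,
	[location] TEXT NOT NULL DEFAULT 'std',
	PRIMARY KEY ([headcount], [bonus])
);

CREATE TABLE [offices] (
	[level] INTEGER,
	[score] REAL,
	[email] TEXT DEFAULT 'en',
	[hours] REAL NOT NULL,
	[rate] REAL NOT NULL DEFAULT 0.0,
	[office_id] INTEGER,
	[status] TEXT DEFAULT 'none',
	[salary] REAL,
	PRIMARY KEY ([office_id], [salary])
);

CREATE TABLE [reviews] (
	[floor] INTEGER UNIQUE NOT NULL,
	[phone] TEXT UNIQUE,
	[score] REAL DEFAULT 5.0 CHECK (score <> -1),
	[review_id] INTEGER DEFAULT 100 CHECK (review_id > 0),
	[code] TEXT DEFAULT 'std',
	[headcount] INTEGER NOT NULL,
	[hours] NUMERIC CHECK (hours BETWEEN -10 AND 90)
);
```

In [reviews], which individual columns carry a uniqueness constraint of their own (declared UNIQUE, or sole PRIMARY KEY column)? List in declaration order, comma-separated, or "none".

floor, phone

- floor: declared UNIQUE → unique.
- phone: declared UNIQUE → unique.
- score: no UNIQUE or single-column PK constraint.
- review_id: no UNIQUE or single-column PK constraint.
- code: no UNIQUE or single-column PK constraint.
- headcount: no UNIQUE or single-column PK constraint.
- hours: no UNIQUE or single-column PK constraint.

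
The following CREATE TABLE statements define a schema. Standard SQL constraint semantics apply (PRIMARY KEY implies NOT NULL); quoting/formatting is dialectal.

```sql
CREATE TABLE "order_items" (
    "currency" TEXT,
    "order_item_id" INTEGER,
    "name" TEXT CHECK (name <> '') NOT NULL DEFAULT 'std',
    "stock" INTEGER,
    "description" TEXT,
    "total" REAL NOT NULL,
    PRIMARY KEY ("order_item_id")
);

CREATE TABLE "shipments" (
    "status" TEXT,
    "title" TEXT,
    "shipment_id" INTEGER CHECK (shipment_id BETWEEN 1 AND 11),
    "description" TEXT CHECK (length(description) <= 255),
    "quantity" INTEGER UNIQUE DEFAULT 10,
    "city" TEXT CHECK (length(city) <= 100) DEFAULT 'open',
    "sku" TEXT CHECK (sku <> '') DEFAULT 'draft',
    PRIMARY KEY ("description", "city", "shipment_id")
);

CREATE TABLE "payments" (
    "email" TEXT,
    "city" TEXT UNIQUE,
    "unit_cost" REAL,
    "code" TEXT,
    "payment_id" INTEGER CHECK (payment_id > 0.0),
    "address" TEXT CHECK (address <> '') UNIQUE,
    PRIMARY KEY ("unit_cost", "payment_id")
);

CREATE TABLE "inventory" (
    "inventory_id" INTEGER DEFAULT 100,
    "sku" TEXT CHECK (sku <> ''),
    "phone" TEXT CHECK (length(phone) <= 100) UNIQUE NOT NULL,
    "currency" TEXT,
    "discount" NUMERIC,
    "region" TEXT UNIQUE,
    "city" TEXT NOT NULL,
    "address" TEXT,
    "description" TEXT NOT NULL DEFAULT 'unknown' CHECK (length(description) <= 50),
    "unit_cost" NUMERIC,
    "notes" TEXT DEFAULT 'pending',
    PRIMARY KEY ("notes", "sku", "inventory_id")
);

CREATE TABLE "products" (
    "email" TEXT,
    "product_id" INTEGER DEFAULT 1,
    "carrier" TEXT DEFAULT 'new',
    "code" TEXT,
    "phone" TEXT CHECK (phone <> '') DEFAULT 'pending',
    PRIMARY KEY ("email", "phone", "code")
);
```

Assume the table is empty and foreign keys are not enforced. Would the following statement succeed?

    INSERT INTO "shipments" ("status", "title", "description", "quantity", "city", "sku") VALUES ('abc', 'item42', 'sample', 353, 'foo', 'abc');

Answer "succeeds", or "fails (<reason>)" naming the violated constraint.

fails (NOT NULL on shipment_id)

shipment_id is omitted from the column list and has no DEFAULT, so it would receive NULL.
But shipment_id is part of the PRIMARY KEY (implied NOT NULL).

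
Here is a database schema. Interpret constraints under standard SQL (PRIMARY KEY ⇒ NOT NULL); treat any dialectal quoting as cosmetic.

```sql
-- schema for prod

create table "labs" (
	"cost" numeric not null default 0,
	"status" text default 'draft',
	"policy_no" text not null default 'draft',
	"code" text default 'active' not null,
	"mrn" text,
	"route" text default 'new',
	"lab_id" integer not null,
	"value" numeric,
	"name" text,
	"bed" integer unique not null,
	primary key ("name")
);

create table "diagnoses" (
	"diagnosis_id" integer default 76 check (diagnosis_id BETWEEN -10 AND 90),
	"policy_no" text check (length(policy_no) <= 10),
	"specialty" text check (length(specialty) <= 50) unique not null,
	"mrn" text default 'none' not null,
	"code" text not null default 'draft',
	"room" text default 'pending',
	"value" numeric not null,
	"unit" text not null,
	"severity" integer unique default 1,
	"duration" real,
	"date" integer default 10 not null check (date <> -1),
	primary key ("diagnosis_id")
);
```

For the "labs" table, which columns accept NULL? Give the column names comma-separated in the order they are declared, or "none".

status, mrn, route, value

- cost: declared NOT NULL → not nullable.
- status: DEFAULT only fills an omitted column; an explicit NULL is still allowed → nullable.
- policy_no: declared NOT NULL → not nullable.
- code: declared NOT NULL → not nullable.
- mrn: no NOT NULL constraint applies → nullable.
- route: DEFAULT only fills an omitted column; an explicit NULL is still allowed → nullable.
- lab_id: declared NOT NULL → not nullable.
- value: no NOT NULL constraint applies → nullable.
- name: part of the PRIMARY KEY, which implies NOT NULL → not nullable.
- bed: declared NOT NULL → not nullable.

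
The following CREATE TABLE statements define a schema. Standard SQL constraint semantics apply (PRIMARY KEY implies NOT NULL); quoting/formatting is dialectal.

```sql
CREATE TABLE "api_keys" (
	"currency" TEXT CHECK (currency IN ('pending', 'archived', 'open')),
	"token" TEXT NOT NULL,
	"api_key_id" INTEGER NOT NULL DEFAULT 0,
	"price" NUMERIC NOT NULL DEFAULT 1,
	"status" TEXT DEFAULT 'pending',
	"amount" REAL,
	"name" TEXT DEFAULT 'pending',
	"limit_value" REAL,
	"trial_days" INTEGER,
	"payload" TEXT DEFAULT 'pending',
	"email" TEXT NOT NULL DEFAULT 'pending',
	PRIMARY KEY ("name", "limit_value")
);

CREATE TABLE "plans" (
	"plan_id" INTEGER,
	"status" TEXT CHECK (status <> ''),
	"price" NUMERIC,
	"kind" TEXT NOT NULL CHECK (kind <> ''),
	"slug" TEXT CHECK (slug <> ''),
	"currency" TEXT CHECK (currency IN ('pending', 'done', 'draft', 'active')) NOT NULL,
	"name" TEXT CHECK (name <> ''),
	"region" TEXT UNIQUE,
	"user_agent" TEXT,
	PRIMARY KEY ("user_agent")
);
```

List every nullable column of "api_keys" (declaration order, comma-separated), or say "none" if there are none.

currency, status, amount, trial_days, payload

- currency: CHECK does not forbid NULL (a CHECK constraint passes when its expression is NULL) → nullable.
- token: declared NOT NULL → not nullable.
- api_key_id: declared NOT NULL → not nullable.
- price: declared NOT NULL → not nullable.
- status: DEFAULT only fills an omitted column; an explicit NULL is still allowed → nullable.
- amount: no NOT NULL constraint applies → nullable.
- name: part of the PRIMARY KEY, which implies NOT NULL → not nullable.
- limit_value: part of the PRIMARY KEY, which implies NOT NULL → not nullable.
- trial_days: no NOT NULL constraint applies → nullable.
- payload: DEFAULT only fills an omitted column; an explicit NULL is still allowed → nullable.
- email: declared NOT NULL → not nullable.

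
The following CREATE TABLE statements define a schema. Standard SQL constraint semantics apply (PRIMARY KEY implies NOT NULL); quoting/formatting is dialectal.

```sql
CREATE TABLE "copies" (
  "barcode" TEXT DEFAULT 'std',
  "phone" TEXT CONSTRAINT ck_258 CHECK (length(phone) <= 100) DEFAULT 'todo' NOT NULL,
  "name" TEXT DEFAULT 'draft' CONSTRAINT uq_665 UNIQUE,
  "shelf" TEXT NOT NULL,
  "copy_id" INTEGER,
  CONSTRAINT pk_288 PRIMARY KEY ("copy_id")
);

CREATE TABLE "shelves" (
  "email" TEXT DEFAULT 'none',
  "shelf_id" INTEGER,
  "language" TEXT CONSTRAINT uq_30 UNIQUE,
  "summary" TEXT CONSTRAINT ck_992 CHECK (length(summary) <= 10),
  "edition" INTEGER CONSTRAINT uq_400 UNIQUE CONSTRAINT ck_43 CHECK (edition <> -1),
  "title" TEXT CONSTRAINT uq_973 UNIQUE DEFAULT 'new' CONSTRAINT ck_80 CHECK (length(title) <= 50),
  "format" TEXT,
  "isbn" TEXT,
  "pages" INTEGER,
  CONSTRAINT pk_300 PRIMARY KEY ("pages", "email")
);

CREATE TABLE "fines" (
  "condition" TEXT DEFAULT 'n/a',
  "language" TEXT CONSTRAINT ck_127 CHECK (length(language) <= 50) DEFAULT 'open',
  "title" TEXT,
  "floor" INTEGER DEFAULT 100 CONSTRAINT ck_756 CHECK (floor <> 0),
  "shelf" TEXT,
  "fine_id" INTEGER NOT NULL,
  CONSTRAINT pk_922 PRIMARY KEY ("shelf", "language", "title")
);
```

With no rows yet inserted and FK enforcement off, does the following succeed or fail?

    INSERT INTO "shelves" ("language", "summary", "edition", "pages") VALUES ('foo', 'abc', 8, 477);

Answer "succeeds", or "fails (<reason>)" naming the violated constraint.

NOT NULL columns: email defaults to 'none'; pages is supplied.
CHECK constraints: 'abc' satisfies (length(summary) <= 10); 8 satisfies (edition <> -1).
No constraint is violated.

succeeds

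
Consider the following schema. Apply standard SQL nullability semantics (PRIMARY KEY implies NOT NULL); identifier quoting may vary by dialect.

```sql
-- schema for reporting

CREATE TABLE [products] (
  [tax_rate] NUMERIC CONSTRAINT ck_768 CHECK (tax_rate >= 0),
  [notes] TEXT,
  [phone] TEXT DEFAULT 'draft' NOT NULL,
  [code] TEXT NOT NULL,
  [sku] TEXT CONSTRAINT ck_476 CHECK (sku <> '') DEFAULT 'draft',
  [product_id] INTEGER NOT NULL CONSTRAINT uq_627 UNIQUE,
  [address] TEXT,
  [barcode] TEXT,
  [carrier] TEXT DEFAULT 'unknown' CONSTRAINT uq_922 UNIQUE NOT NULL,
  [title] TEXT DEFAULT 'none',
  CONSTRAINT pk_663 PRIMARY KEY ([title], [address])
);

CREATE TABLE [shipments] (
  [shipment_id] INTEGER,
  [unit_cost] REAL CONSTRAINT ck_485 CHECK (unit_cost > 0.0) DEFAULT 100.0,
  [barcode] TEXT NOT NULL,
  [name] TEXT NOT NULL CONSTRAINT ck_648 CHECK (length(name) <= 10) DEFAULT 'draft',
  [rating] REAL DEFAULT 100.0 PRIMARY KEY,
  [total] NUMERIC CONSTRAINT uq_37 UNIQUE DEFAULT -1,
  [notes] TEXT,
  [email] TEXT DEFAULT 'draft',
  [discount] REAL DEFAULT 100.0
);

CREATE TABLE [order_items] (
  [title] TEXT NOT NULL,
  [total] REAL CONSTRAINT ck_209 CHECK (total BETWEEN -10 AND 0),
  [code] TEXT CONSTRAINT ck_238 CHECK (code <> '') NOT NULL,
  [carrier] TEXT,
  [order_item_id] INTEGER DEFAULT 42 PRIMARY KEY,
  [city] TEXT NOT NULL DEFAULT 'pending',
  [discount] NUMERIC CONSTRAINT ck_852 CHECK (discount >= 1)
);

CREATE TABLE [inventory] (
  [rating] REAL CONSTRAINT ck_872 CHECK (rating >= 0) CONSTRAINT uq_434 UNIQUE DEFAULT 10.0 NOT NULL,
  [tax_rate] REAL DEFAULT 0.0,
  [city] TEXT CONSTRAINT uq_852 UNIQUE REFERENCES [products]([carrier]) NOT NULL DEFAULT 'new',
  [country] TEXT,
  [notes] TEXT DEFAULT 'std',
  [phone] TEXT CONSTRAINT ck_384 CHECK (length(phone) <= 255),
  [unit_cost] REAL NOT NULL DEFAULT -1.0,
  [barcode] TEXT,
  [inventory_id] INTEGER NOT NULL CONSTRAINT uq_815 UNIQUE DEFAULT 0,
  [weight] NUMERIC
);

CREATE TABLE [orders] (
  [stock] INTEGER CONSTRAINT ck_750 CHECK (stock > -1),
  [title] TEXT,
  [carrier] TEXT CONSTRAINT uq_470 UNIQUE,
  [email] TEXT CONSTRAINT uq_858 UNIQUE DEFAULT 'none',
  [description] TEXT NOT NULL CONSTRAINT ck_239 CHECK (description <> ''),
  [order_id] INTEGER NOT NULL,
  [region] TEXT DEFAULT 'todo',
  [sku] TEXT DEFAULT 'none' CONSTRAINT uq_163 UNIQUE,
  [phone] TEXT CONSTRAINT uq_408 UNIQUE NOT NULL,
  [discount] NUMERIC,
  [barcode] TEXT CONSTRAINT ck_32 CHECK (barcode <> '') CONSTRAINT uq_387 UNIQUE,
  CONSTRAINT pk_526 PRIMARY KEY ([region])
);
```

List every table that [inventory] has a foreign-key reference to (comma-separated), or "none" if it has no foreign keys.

- city REFERENCES products(carrier).

products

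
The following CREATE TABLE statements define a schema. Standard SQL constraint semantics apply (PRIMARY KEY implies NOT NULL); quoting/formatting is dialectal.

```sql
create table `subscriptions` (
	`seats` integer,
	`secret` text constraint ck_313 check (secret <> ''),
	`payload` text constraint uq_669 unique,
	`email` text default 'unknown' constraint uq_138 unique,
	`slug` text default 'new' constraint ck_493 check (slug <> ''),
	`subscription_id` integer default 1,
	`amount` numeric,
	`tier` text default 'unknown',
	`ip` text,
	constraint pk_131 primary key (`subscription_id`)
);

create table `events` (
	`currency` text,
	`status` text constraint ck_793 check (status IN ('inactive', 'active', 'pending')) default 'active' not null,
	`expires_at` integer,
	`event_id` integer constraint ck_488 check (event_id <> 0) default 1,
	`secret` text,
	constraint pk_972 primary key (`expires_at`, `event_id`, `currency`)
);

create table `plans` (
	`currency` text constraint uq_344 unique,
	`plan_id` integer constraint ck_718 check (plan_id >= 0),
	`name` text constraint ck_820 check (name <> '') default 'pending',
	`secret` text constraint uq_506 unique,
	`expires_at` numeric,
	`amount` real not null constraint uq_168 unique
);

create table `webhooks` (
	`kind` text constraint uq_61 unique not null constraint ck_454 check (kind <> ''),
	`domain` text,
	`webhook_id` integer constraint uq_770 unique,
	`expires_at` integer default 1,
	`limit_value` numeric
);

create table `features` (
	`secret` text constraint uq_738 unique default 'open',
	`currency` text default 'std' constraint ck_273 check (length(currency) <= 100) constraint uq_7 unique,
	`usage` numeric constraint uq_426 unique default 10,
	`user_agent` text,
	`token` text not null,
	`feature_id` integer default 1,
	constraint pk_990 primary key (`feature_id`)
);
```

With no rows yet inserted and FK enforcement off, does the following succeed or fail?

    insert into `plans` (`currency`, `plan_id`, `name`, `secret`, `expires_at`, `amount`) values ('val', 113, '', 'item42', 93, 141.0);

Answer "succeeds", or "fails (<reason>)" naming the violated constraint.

The value '' for name violates CHECK (name <> '').

fails (CHECK on name)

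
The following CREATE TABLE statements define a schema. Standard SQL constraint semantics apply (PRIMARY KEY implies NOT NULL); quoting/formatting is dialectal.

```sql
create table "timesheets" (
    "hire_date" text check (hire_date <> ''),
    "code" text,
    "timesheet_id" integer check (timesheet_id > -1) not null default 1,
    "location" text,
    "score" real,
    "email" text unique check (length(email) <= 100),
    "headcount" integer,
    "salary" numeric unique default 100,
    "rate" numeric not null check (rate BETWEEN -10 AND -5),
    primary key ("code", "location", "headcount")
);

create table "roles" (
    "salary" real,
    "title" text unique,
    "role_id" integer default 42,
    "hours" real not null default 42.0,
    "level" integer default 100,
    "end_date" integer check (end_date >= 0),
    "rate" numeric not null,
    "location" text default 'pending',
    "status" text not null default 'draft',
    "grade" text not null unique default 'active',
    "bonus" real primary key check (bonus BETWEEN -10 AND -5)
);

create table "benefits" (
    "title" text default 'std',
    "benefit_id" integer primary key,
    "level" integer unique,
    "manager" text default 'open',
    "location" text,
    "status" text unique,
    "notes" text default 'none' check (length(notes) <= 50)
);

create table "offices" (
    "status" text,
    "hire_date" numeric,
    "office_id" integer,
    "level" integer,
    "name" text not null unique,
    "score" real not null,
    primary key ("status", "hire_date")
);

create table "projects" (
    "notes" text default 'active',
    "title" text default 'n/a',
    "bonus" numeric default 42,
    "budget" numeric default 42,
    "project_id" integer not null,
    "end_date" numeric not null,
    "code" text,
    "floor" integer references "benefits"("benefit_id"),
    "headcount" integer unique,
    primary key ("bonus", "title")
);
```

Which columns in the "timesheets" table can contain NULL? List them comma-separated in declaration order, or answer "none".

hire_date, score, email, salary

- hire_date: CHECK does not forbid NULL (a CHECK constraint passes when its expression is NULL) → nullable.
- code: part of the PRIMARY KEY, which implies NOT NULL → not nullable.
- timesheet_id: declared NOT NULL → not nullable.
- location: part of the PRIMARY KEY, which implies NOT NULL → not nullable.
- score: no NOT NULL constraint applies → nullable.
- email: CHECK does not forbid NULL (a CHECK constraint passes when its expression is NULL) → nullable.
- headcount: part of the PRIMARY KEY, which implies NOT NULL → not nullable.
- salary: UNIQUE does not imply NOT NULL → nullable.
- rate: declared NOT NULL → not nullable.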